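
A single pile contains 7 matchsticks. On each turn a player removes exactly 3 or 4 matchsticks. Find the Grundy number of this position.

0

Compute g(0), g(1), … for moves {3, 4}:
g(0) = mex{} = 0
g(1) = mex{} = 0
g(2) = mex{} = 0
g(3) = mex{0} = 1
g(4) = mex{0} = 1
g(5) = mex{0} = 1
g(6) = mex{0,1} = 2
g(7) = mex{1} = 0
So g(7) = 0.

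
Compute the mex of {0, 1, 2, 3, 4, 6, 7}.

The values 0, 1, 2, 3, 4 are all present; 5 is the first non-negative integer missing from the set.

5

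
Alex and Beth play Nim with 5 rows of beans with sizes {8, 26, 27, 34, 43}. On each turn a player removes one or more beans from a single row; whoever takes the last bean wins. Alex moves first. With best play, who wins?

Compute the nim-sum pairwise:
8 ^ 26 = 18
18 ^ 27 = 9
9 ^ 34 = 43
43 ^ 43 = 0
The nim-sum is 0, so this is a P-position: the player to move is in a losing position under optimal play; Alex is about to move from it and so loses — Beth wins.

Beth wins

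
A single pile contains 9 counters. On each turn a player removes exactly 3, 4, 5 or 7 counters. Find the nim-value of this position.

3

Grundy values for subtraction set {3, 4, 5, 7}:
k:     0  1  2  3  4  5  6  7  8  9
g(k):  0  0  0  1  1  1  2  2  2  3
So g(9) = 3.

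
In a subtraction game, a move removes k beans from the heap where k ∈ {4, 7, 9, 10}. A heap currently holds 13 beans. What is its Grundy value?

Grundy values for subtraction set {4, 7, 9, 10}:
g(0) = mex{} = 0
g(1) = mex{} = 0
g(2) = mex{} = 0
g(3) = mex{} = 0
g(4) = mex{0} = 1
g(5) = mex{0} = 1
g(6) = mex{0} = 1
g(7) = mex{0} = 1
g(8) = mex{0,1} = 2
g(9) = mex{0,1} = 2
g(10) = mex{0,1} = 2
g(11) = mex{0,1} = 2
g(12) = mex{0,1,2} = 3
g(13) = mex{0,1,2} = 3
So g(13) = 3.

3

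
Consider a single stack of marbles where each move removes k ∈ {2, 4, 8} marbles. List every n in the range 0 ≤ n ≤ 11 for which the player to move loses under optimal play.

Compute g(0), g(1), … for moves {2, 4, 8}:
g(0) = mex{} = 0
g(1) = mex{} = 0
g(2) = mex{0} = 1
g(3) = mex{0} = 1
g(4) = mex{0,1} = 2
g(5) = mex{0,1} = 2
g(6) = mex{1,2} = 0
g(7) = mex{1,2} = 0
g(8) = mex{0,2} = 1
g(9) = mex{0,2} = 1
g(10) = mex{0,1} = 2
g(11) = mex{0,1} = 2
The P-positions (g = 0) in 0..11 are 0, 1, 6, 7.

0, 1, 6, 7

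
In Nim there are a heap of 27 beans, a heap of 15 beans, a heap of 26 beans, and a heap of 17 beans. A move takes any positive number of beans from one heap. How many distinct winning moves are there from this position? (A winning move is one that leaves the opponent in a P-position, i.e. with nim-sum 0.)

Compute the nim-sum pairwise:
27 ⊕ 15 = 20
20 ⊕ 26 = 14
14 ⊕ 17 = 31
The overall nim-sum is X = 31. A heap of size p has a winning move iff p XOR X < p (reduce it to p XOR X).
  27: 27 XOR 31 = 4 < 27 — winning move (to 4).
  15: 15 XOR 31 = 16 ≥ 15 — no move.
  26: 26 XOR 31 = 5 < 26 — winning move (to 5).
  17: 17 XOR 31 = 14 < 17 — winning move (to 14).
That gives 3 winning moves.

3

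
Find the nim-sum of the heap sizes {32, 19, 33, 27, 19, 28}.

Compute the nim-sum pairwise:
32 XOR 19 = 51
51 XOR 33 = 18
18 XOR 27 = 9
9 XOR 19 = 26
26 XOR 28 = 6

6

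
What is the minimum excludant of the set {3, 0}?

1

0 is in the set but 1 is not, so the mex is 1.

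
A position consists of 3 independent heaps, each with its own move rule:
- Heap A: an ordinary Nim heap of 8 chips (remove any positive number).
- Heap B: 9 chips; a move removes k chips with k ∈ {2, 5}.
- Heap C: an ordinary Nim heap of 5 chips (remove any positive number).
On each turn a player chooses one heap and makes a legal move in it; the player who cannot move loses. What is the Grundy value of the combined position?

12

Heap A is a plain Nim heap of size 8, so its Grundy value is 8.
For heap B, compute g(0), g(1), … with moves {2, 5}:
k:     0  1  2  3  4  5  6  7  8  9
g(k):  0  0  1  1  0  2  1  0  0  1
So g(9) = 1.
Heap C is a plain Nim heap of size 5, so its Grundy value is 5.
The value of a disjunctive sum is the nim-sum of the parts.
Combined value = 8 XOR 1 XOR 5 = 12.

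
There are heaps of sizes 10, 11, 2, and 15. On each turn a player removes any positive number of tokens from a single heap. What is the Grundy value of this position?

Bitwise XOR of the heap sizes:
  1010  (10)
  1011  (11)
  0010  (2)
  1111  (15)
  ----
  1100  (12)

12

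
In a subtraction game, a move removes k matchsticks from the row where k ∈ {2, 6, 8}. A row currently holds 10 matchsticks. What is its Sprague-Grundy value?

3

Grundy values for subtraction set {2, 6, 8}:
k:     0  1  2  3  4  5  6  7  8  9 10
g(k):  0  0  1  1  0  0  1  1  2  2  3
So g(10) = 3.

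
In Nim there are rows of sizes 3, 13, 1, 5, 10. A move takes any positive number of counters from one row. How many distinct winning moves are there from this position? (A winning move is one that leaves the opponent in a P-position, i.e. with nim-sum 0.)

0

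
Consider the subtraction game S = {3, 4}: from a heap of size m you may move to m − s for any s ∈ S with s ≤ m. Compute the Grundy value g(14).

Build the Grundy sequence with g(k) = mex{g(k−s) : s ∈ {3, 4}, s ≤ k}:
g(0) = mex{} = 0
g(1) = mex{} = 0
g(2) = mex{} = 0
g(3) = mex{0} = 1
g(4) = mex{0} = 1
g(5) = mex{0} = 1
g(6) = mex{0,1} = 2
g(7) = mex{1} = 0
g(8) = mex{1} = 0
g(9) = mex{1,2} = 0
g(10) = mex{0,2} = 1
g(11) = mex{0} = 1
g(12) = mex{0} = 1
g(13) = mex{0,1} = 2
g(14) = mex{1} = 0
So g(14) = 0.

0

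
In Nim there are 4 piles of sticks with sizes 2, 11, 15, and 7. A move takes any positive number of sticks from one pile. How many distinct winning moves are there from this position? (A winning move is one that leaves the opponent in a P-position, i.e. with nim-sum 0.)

3

Compute the nim-sum pairwise:
2 ⊕ 11 = 9
9 ⊕ 15 = 6
6 ⊕ 7 = 1
The overall nim-sum is X = 1. A pile of size p has a winning move iff p XOR X < p (reduce it to p XOR X).
  2: 2 XOR 1 = 3 ≥ 2 — no move.
  11: 11 XOR 1 = 10 < 11 — winning move (to 10).
  15: 15 XOR 1 = 14 < 15 — winning move (to 14).
  7: 7 XOR 1 = 6 < 7 — winning move (to 6).
That gives 3 winning moves.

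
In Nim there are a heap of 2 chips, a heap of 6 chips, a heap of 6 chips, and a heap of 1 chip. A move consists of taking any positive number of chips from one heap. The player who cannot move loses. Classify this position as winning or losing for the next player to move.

Nim-sum: 2 XOR 6 XOR 6 XOR 1 = 3.
The nim-sum is 3 ≠ 0, so this is an N-position: the player to move can win.

Winning position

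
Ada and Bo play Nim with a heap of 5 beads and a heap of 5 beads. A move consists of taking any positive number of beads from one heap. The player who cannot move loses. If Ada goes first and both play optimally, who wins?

Bo wins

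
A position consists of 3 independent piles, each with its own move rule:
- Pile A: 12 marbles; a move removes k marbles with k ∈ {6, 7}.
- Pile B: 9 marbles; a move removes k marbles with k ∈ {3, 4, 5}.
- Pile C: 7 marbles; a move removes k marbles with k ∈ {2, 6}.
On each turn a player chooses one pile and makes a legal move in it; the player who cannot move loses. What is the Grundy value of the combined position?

3

Build the Grundy sequence for pile A with g(k) = mex{g(k−s) : s ∈ {6, 7}, s ≤ k}:
k:     0  1  2  3  4  5  6  7  8  9 10 11 12
g(k):  0  0  0  0  0  0  1  1  1  1  1  1  2
So g(12) = 2.
Grundy values for pile B (subtraction set {3, 4, 5}):
k:     0  1  2  3  4  5  6  7  8  9
g(k):  0  0  0  1  1  1  2  2  0  0
So g(9) = 0.
For pile C, compute g(0), g(1), … with moves {2, 6}:
k:     0  1  2  3  4  5  6  7
g(k):  0  0  1  1  0  0  1  1
So g(7) = 1.
The value of a disjunctive sum is the nim-sum of the parts.
Combined value = 2 ⊕ 0 ⊕ 1 = 3.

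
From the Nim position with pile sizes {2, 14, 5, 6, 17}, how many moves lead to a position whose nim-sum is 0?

1

Compute the nim-sum pairwise:
2 XOR 14 = 12
12 XOR 5 = 9
9 XOR 6 = 15
15 XOR 17 = 30
The overall nim-sum is X = 30. A pile of size p has a winning move iff p XOR X < p (reduce it to p XOR X).
  2: 2 XOR 30 = 28 ≥ 2 — no move.
  14: 14 XOR 30 = 16 ≥ 14 — no move.
  5: 5 XOR 30 = 27 ≥ 5 — no move.
  6: 6 XOR 30 = 24 ≥ 6 — no move.
  17: 17 XOR 30 = 15 < 17 — winning move (to 15).
That gives 1 winning move.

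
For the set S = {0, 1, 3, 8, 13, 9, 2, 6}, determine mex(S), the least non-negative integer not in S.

4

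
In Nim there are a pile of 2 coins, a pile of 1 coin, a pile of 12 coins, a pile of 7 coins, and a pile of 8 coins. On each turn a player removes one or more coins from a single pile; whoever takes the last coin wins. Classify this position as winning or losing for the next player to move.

Losing position

Nim-sum: 2 XOR 1 XOR 12 XOR 7 XOR 8 = 0.
The nim-sum is 0, so this is a P-position: the player to move is in a losing position under optimal play.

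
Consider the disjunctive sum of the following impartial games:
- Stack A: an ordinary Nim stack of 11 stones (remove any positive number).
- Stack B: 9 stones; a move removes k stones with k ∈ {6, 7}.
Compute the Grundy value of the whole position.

10

Stack A is a plain Nim stack of size 11, so its Grundy value is 11.
For stack B, compute g(0), g(1), … with moves {6, 7}:
k:     0  1  2  3  4  5  6  7  8  9
g(k):  0  0  0  0  0  0  1  1  1  1
So g(9) = 1.
The value of a disjunctive sum is the nim-sum of the parts.
Combined value = 11 XOR 1 = 10.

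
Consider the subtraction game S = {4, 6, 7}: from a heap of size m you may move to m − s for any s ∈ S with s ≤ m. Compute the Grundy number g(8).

2

Grundy values for subtraction set {4, 6, 7}:
g(0) = mex{} = 0
g(1) = mex{} = 0
g(2) = mex{} = 0
g(3) = mex{} = 0
g(4) = mex{0} = 1
g(5) = mex{0} = 1
g(6) = mex{0} = 1
g(7) = mex{0} = 1
g(8) = mex{0,1} = 2
So g(8) = 2.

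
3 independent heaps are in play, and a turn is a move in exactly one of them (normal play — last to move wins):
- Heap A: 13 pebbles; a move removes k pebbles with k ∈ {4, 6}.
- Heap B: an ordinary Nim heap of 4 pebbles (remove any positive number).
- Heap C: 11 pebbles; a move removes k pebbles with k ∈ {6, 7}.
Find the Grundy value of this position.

5

For heap A, compute g(0), g(1), … with moves {4, 6}:
g(0) = mex{} = 0
g(1) = mex{} = 0
g(2) = mex{} = 0
g(3) = mex{} = 0
g(4) = mex{0} = 1
g(5) = mex{0} = 1
g(6) = mex{0} = 1
g(7) = mex{0} = 1
g(8) = mex{0,1} = 2
g(9) = mex{0,1} = 2
g(10) = mex{1} = 0
g(11) = mex{1} = 0
g(12) = mex{1,2} = 0
g(13) = mex{1,2} = 0
So g(13) = 0.
Heap B is a plain Nim heap of size 4, so its Grundy value is 4.
Grundy values for heap C (subtraction set {6, 7}):
g(0) = mex{} = 0
g(1) = mex{} = 0
g(2) = mex{} = 0
g(3) = mex{} = 0
g(4) = mex{} = 0
g(5) = mex{} = 0
g(6) = mex{0} = 1
g(7) = mex{0} = 1
g(8) = mex{0} = 1
g(9) = mex{0} = 1
g(10) = mex{0} = 1
g(11) = mex{0} = 1
So g(11) = 1.
The value of a disjunctive sum is the nim-sum of the parts.
Combined value = 0 ⊕ 4 ⊕ 1 = 5.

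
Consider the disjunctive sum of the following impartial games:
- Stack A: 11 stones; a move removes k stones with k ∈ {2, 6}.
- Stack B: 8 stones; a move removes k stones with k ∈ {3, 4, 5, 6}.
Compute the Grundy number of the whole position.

3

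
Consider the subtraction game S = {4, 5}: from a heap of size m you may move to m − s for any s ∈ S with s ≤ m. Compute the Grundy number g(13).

Build the Grundy sequence with g(k) = mex{g(k−s) : s ∈ {4, 5}, s ≤ k}:
k:     0  1  2  3  4  5  6  7  8  9 10 11 12 13
g(k):  0  0  0  0  1  1  1  1  2  0  0  0  0  1
So g(13) = 1.

1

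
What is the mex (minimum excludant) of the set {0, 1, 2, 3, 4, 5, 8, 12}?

The values 0, 1, 2, 3, 4, 5 are all present; 6 is the first non-negative integer missing from the set.

6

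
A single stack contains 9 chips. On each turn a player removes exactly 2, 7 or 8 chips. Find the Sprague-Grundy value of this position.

Compute g(0), g(1), … for moves {2, 7, 8}:
k:     0  1  2  3  4  5  6  7  8  9
g(k):  0  0  1  1  0  0  1  1  2  2
So g(9) = 2.

2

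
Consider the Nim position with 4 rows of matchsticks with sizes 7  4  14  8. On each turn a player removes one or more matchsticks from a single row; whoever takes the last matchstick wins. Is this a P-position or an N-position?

Nim-sum: 7 ^ 4 ^ 14 ^ 8 = 5.
The nim-sum is 5 ≠ 0, so this is an N-position: the player to move can win.

N-position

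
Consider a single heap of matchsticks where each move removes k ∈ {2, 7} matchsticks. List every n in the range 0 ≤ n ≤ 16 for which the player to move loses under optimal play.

0, 1, 4, 5, 9, 10, 13, 14

Build the Grundy sequence with g(k) = mex{g(k−s) : s ∈ {2, 7}, s ≤ k}:
k:     0  1  2  3  4  5  6  7  8  9 10 11 12 13 14 15 16
g(k):  0  0  1  1  0  0  1  1  2  0  0  1  1  0  0  1  1
The P-positions (g = 0) in 0..16 are 0, 1, 4, 5, 9, 10, 13, 14.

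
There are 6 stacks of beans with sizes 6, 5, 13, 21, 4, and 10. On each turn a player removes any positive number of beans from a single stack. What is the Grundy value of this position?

Write each in binary and XOR column by column:
  00110  (6)
  00101  (5)
  01101  (13)
  10101  (21)
  00100  (4)
  01010  (10)
  -----
  10101  (21)

21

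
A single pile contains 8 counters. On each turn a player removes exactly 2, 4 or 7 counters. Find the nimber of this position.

1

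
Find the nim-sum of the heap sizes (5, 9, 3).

Compute the nim-sum pairwise:
5 ^ 9 = 12
12 ^ 3 = 15

15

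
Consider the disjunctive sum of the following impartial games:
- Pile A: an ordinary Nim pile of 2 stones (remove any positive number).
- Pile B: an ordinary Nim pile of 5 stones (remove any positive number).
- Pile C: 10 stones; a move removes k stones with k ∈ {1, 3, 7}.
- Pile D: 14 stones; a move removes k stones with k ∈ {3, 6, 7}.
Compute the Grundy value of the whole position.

6

Pile A is a plain Nim pile of size 2, so its Grundy value is 2.
Pile B is a plain Nim pile of size 5, so its Grundy value is 5.
Grundy values for pile C (subtraction set {1, 3, 7}):
g(0) = mex{} = 0
g(1) = mex{0} = 1
g(2) = mex{1} = 0
g(3) = mex{0} = 1
g(4) = mex{1} = 0
g(5) = mex{0} = 1
g(6) = mex{1} = 0
g(7) = mex{0} = 1
g(8) = mex{1} = 0
g(9) = mex{0} = 1
g(10) = mex{1} = 0
So g(10) = 0.
Grundy values for pile D (subtraction set {3, 6, 7}):
k:     0  1  2  3  4  5  6  7  8  9 10 11 12 13 14
g(k):  0  0  0  1  1  1  2  2  2  3  0  0  0  1  1
So g(14) = 1.
The value of a disjunctive sum is the nim-sum of the parts.
Combined value = 2 ⊕ 5 ⊕ 0 ⊕ 1 = 6.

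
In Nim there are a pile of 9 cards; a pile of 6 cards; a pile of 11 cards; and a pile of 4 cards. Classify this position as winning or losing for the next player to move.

Losing position

Nim-sum: 9 ⊕ 6 ⊕ 11 ⊕ 4 = 0.
The nim-sum is 0, so this is a P-position: the player to move is in a losing position under optimal play.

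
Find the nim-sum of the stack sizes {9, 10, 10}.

Compute the nim-sum pairwise:
9 ⊕ 10 = 3
3 ⊕ 10 = 9

9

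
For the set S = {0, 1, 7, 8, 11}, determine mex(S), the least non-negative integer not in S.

The values 0, 1 are all present; 2 is the first non-negative integer missing from the set.

2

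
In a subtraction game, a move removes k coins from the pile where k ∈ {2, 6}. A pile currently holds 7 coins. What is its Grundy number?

1

Build the Grundy sequence with g(k) = mex{g(k−s) : s ∈ {2, 6}, s ≤ k}:
k:     0  1  2  3  4  5  6  7
g(k):  0  0  1  1  0  0  1  1
So g(7) = 1.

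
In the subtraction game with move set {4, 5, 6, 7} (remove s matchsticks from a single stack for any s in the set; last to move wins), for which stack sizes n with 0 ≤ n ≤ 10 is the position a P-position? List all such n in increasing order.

0, 1, 2, 3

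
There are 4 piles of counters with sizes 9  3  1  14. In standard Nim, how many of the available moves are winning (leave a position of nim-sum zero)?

1

Nim-sum: 9 ⊕ 3 ⊕ 1 ⊕ 14 = 5.
The overall nim-sum is X = 5. A pile of size p has a winning move iff p XOR X < p (reduce it to p XOR X).
  9: 9 XOR 5 = 12 ≥ 9 — no move.
  3: 3 XOR 5 = 6 ≥ 3 — no move.
  1: 1 XOR 5 = 4 ≥ 1 — no move.
  14: 14 XOR 5 = 11 < 14 — winning move (to 11).
That gives 1 winning move.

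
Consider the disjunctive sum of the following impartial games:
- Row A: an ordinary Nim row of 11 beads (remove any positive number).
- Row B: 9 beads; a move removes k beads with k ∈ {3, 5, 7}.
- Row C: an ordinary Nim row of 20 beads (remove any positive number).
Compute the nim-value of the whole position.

Row A is a plain Nim row of size 11, so its Grundy value is 11.
For row B, compute g(0), g(1), … with moves {3, 5, 7}:
k:     0  1  2  3  4  5  6  7  8  9
g(k):  0  0  0  1  1  1  2  2  2  3
So g(9) = 3.
Row C is a plain Nim row of size 20, so its Grundy value is 20.
The value of a disjunctive sum is the nim-sum of the parts.
Combined value = 11 XOR 3 XOR 20 = 28.

28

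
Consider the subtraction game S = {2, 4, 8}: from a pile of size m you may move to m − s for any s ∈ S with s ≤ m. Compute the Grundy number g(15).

1

Compute g(0), g(1), … for moves {2, 4, 8}:
k:     0  1  2  3  4  5  6  7  8  9 10 11 12 13 14 15
g(k):  0  0  1  1  2  2  0  0  1  1  2  2  0  0  1  1
So g(15) = 1.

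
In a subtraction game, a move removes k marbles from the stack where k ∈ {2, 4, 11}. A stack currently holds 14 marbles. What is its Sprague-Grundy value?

Compute g(0), g(1), … for moves {2, 4, 11}:
k:     0  1  2  3  4  5  6  7  8  9 10 11 12 13 14
g(k):  0  0  1  1  2  2  0  0  1  1  2  2  3  0  0
So g(14) = 0.

0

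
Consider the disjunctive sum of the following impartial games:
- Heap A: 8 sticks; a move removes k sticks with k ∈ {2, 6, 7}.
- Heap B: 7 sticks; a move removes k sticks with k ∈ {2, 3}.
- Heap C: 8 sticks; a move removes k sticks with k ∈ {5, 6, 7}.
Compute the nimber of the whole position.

2

Grundy values for heap A (subtraction set {2, 6, 7}):
g(0) = mex{} = 0
g(1) = mex{} = 0
g(2) = mex{0} = 1
g(3) = mex{0} = 1
g(4) = mex{1} = 0
g(5) = mex{1} = 0
g(6) = mex{0} = 1
g(7) = mex{0} = 1
g(8) = mex{0,1} = 2
So g(8) = 2.
For heap B, compute g(0), g(1), … with moves {2, 3}:
g(0) = mex{} = 0
g(1) = mex{} = 0
g(2) = mex{0} = 1
g(3) = mex{0} = 1
g(4) = mex{0,1} = 2
g(5) = mex{1} = 0
g(6) = mex{1,2} = 0
g(7) = mex{0,2} = 1
So g(7) = 1.
Build the Grundy sequence for heap C with g(k) = mex{g(k−s) : s ∈ {5, 6, 7}, s ≤ k}:
k:     0  1  2  3  4  5  6  7  8
g(k):  0  0  0  0  0  1  1  1  1
So g(8) = 1.
The value of a disjunctive sum is the nim-sum of the parts.
Combined value = 2 ⊕ 1 ⊕ 1 = 2.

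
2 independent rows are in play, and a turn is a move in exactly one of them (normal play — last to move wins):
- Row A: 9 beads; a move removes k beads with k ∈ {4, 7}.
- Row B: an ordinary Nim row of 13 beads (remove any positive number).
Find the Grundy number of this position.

15

For row A, compute g(0), g(1), … with moves {4, 7}:
k:     0  1  2  3  4  5  6  7  8  9
g(k):  0  0  0  0  1  1  1  1  2  2
So g(9) = 2.
Row B is a plain Nim row of size 13, so its Grundy value is 13.
The value of a disjunctive sum is the nim-sum of the parts.
Combined value = 2 XOR 13 = 15.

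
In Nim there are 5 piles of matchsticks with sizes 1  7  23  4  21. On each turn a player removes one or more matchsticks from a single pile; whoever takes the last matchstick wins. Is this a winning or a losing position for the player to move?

Losing position

Bitwise XOR of the heap sizes:
  00001  (1)
  00111  (7)
  10111  (23)
  00100  (4)
  10101  (21)
  -----
  00000  (0)
The nim-sum is 0, so this is a P-position: the player to move is in a losing position under optimal play.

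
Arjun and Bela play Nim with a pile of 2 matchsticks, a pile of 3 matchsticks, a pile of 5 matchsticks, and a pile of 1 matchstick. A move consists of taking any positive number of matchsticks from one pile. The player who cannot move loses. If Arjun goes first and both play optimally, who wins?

Bitwise XOR of the heap sizes:
  010  (2)
  011  (3)
  101  (5)
  001  (1)
  ---
  101  (5)
The nim-sum is 5 ≠ 0, so this is an N-position: the player to move can win; Arjun has a winning move.

Arjun wins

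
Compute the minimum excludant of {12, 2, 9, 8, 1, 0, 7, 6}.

The values 0, 1, 2 are all present; 3 is the first non-negative integer missing from the set.

3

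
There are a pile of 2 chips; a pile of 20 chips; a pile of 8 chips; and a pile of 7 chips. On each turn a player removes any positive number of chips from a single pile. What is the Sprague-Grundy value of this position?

25

Bitwise XOR of the heap sizes:
  00010  (2)
  10100  (20)
  01000  (8)
  00111  (7)
  -----
  11001  (25)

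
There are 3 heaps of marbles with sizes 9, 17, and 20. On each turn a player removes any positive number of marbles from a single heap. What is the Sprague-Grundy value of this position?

Compute the nim-sum pairwise:
9 ⊕ 17 = 24
24 ⊕ 20 = 12

12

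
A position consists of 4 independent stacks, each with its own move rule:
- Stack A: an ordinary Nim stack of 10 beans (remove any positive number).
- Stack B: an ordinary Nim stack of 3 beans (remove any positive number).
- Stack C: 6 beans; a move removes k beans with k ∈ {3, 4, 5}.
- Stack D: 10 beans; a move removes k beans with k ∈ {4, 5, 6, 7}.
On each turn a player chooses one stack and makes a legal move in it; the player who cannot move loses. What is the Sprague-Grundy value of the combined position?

9

Stack A is a plain Nim stack of size 10, so its Grundy value is 10.
Stack B is a plain Nim stack of size 3, so its Grundy value is 3.
Grundy values for stack C (subtraction set {3, 4, 5}):
g(0) = mex{} = 0
g(1) = mex{} = 0
g(2) = mex{} = 0
g(3) = mex{0} = 1
g(4) = mex{0} = 1
g(5) = mex{0} = 1
g(6) = mex{0,1} = 2
So g(6) = 2.
Build the Grundy sequence for stack D with g(k) = mex{g(k−s) : s ∈ {4, 5, 6, 7}, s ≤ k}:
k:     0  1  2  3  4  5  6  7  8  9 10
g(k):  0  0  0  0  1  1  1  1  2  2  2
So g(10) = 2.
By the Sprague-Grundy theorem, the Grundy value of a sum of independent games is the XOR of the component values.
Combined value = 10 ⊕ 3 ⊕ 2 ⊕ 2 = 9.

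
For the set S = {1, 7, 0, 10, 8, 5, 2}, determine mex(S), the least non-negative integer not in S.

3

The values 0, 1, 2 are all present; 3 is the first non-negative integer missing from the set.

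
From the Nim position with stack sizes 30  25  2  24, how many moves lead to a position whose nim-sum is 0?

Compute the nim-sum pairwise:
30 ⊕ 25 = 7
7 ⊕ 2 = 5
5 ⊕ 24 = 29
The overall nim-sum is X = 29. A stack of size p has a winning move iff p XOR X < p (reduce it to p XOR X).
  30: 30 XOR 29 = 3 < 30 — winning move (to 3).
  25: 25 XOR 29 = 4 < 25 — winning move (to 4).
  2: 2 XOR 29 = 31 ≥ 2 — no move.
  24: 24 XOR 29 = 5 < 24 — winning move (to 5).
That gives 3 winning moves.

3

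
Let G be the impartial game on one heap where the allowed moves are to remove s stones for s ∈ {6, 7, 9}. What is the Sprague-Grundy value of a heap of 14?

Grundy values for subtraction set {6, 7, 9}:
g(0) = mex{} = 0
g(1) = mex{} = 0
g(2) = mex{} = 0
g(3) = mex{} = 0
g(4) = mex{} = 0
g(5) = mex{} = 0
g(6) = mex{0} = 1
g(7) = mex{0} = 1
g(8) = mex{0} = 1
g(9) = mex{0} = 1
g(10) = mex{0} = 1
g(11) = mex{0} = 1
g(12) = mex{0,1} = 2
g(13) = mex{0,1} = 2
g(14) = mex{0,1} = 2
So g(14) = 2.

2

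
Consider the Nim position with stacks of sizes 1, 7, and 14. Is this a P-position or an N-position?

N-position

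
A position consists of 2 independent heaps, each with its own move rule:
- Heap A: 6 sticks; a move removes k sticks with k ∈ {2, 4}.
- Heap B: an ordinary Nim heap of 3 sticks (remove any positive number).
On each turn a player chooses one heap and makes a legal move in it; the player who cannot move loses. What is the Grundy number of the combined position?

For heap A, compute g(0), g(1), … with moves {2, 4}:
g(0) = mex{} = 0
g(1) = mex{} = 0
g(2) = mex{0} = 1
g(3) = mex{0} = 1
g(4) = mex{0,1} = 2
g(5) = mex{0,1} = 2
g(6) = mex{1,2} = 0
So g(6) = 0.
Heap B is a plain Nim heap of size 3, so its Grundy value is 3.
The value of a disjunctive sum is the nim-sum of the parts.
Combined value = 0 ⊕ 3 = 3.

3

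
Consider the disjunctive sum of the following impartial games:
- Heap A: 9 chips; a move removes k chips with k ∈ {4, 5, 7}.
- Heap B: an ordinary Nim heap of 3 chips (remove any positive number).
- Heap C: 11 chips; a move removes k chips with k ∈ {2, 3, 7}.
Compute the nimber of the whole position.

1

Grundy values for heap A (subtraction set {4, 5, 7}):
k:     0  1  2  3  4  5  6  7  8  9
g(k):  0  0  0  0  1  1  1  1  2  2
So g(9) = 2.
Heap B is a plain Nim heap of size 3, so its Grundy value is 3.
Build the Grundy sequence for heap C with g(k) = mex{g(k−s) : s ∈ {2, 3, 7}, s ≤ k}:
g(0) = mex{} = 0
g(1) = mex{} = 0
g(2) = mex{0} = 1
g(3) = mex{0} = 1
g(4) = mex{0,1} = 2
g(5) = mex{1} = 0
g(6) = mex{1,2} = 0
g(7) = mex{0,2} = 1
g(8) = mex{0} = 1
g(9) = mex{0,1} = 2
g(10) = mex{1} = 0
g(11) = mex{1,2} = 0
So g(11) = 0.
By the Sprague-Grundy theorem, the Grundy value of a sum of independent games is the XOR of the component values.
Combined value = 2 XOR 3 XOR 0 = 1.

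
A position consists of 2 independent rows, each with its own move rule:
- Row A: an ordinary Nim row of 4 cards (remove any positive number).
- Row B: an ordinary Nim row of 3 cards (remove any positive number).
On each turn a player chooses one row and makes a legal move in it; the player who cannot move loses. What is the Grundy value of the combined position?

7

Row A is a plain Nim row of size 4, so its Grundy value is 4.
Row B is a plain Nim row of size 3, so its Grundy value is 3.
The value of a disjunctive sum is the nim-sum of the parts.
Combined value = 4 XOR 3 = 7.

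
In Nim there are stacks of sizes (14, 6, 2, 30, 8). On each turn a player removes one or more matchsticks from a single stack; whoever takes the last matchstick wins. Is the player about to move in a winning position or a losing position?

Winning position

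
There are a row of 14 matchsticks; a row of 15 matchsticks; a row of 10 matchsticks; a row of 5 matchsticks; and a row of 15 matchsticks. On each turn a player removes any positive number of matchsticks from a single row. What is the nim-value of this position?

Compute the nim-sum pairwise:
14 ⊕ 15 = 1
1 ⊕ 10 = 11
11 ⊕ 5 = 14
14 ⊕ 15 = 1

1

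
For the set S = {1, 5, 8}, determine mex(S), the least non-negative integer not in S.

0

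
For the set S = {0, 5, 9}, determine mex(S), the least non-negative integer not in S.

0 is in the set but 1 is not, so the mex is 1.

1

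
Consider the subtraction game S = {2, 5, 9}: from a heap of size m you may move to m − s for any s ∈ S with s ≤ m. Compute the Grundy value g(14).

Build the Grundy sequence with g(k) = mex{g(k−s) : s ∈ {2, 5, 9}, s ≤ k}:
k:     0  1  2  3  4  5  6  7  8  9 10 11 12 13 14
g(k):  0  0  1  1  0  2  1  0  0  1  1  0  2  1  0
So g(14) = 0.

0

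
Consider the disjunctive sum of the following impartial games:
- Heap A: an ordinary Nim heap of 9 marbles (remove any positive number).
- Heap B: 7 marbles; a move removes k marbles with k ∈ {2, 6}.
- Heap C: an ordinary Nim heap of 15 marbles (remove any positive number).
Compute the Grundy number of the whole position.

Heap A is a plain Nim heap of size 9, so its Grundy value is 9.
Build the Grundy sequence for heap B with g(k) = mex{g(k−s) : s ∈ {2, 6}, s ≤ k}:
g(0) = mex{} = 0
g(1) = mex{} = 0
g(2) = mex{0} = 1
g(3) = mex{0} = 1
g(4) = mex{1} = 0
g(5) = mex{1} = 0
g(6) = mex{0} = 1
g(7) = mex{0} = 1
So g(7) = 1.
Heap C is a plain Nim heap of size 15, so its Grundy value is 15.
By the Sprague-Grundy theorem, the Grundy value of a sum of independent games is the XOR of the component values.
Combined value = 9 XOR 1 XOR 15 = 7.

7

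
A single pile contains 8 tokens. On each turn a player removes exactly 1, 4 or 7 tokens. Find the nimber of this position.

0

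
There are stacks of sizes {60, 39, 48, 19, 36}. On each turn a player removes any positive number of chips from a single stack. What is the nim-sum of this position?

Bitwise XOR of the heap sizes:
  111100  (60)
  100111  (39)
  110000  (48)
  010011  (19)
  100100  (36)
  ------
  011100  (28)

28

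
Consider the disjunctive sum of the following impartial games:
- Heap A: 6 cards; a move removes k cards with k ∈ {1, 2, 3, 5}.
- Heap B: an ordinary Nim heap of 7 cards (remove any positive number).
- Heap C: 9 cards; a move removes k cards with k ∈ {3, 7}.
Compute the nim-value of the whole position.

4

For heap A, compute g(0), g(1), … with moves {1, 2, 3, 5}:
k:     0  1  2  3  4  5  6
g(k):  0  1  2  3  0  1  2
So g(6) = 2.
Heap B is a plain Nim heap of size 7, so its Grundy value is 7.
For heap C, compute g(0), g(1), … with moves {3, 7}:
g(0) = mex{} = 0
g(1) = mex{} = 0
g(2) = mex{} = 0
g(3) = mex{0} = 1
g(4) = mex{0} = 1
g(5) = mex{0} = 1
g(6) = mex{1} = 0
g(7) = mex{0,1} = 2
g(8) = mex{0,1} = 2
g(9) = mex{0} = 1
So g(9) = 1.
The value of a disjunctive sum is the nim-sum of the parts.
Combined value = 2 ⊕ 7 ⊕ 1 = 4.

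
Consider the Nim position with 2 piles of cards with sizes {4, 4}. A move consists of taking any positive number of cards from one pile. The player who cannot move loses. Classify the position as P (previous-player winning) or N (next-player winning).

Compute the nim-sum pairwise:
4 ⊕ 4 = 0
The nim-sum is 0, so this is a P-position: the player to move is in a losing position under optimal play.

P-position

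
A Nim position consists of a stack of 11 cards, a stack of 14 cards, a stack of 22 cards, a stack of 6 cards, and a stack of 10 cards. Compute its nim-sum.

31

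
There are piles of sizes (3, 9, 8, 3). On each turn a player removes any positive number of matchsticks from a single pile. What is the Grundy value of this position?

1

Compute the nim-sum pairwise:
3 ⊕ 9 = 10
10 ⊕ 8 = 2
2 ⊕ 3 = 1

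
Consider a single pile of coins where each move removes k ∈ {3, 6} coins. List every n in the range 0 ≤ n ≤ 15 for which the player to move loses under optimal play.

Compute g(0), g(1), … for moves {3, 6}:
k:     0  1  2  3  4  5  6  7  8  9 10 11 12 13 14 15
g(k):  0  0  0  1  1  1  2  2  2  0  0  0  1  1  1  2
The P-positions (g = 0) in 0..15 are 0, 1, 2, 9, 10, 11.

0, 1, 2, 9, 10, 11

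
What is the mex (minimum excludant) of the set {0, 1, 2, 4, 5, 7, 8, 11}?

3

The values 0, 1, 2 are all present; 3 is the first non-negative integer missing from the set.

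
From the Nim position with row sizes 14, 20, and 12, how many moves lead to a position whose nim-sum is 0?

Compute the nim-sum pairwise:
14 XOR 20 = 26
26 XOR 12 = 22
The overall nim-sum is X = 22. A row of size p has a winning move iff p XOR X < p (reduce it to p XOR X).
  14: 14 XOR 22 = 24 ≥ 14 — no move.
  20: 20 XOR 22 = 2 < 20 — winning move (to 2).
  12: 12 XOR 22 = 26 ≥ 12 — no move.
That gives 1 winning move.

1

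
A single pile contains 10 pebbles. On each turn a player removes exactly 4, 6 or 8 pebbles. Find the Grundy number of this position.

2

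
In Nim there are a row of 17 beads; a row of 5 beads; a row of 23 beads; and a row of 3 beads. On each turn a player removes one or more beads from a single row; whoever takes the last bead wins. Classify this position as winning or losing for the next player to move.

In binary:
  10001  (17)
  00101  (5)
  10111  (23)
  00011  (3)
  -----
  00000  (0)
The nim-sum is 0, so this is a P-position: the player to move is in a losing position under optimal play.

Losing position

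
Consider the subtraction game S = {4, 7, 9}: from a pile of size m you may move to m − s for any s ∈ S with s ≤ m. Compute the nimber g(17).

Build the Grundy sequence with g(k) = mex{g(k−s) : s ∈ {4, 7, 9}, s ≤ k}:
k:     0  1  2  3  4  5  6  7  8  9 10 11 12 13 14 15 16 17
g(k):  0  0  0  0  1  1  1  1  2  2  2  2  3  0  0  0  0  1
So g(17) = 1.

1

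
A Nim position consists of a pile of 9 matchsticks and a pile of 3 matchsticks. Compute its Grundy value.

10

Nim-sum: 9 ^ 3 = 10.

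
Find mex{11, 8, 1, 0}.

2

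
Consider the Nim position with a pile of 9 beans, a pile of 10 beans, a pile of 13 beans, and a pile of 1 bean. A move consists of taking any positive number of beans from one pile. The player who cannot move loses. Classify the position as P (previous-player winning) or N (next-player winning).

Compute the nim-sum pairwise:
9 ⊕ 10 = 3
3 ⊕ 13 = 14
14 ⊕ 1 = 15
The nim-sum is 15 ≠ 0, so this is an N-position: the player to move can win.

N-position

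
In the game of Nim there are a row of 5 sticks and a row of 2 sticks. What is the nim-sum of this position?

7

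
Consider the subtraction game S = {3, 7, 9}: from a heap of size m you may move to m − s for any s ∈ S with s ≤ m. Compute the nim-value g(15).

1

Grundy values for subtraction set {3, 7, 9}:
k:     0  1  2  3  4  5  6  7  8  9 10 11 12 13 14 15
g(k):  0  0  0  1  1  1  0  2  2  1  3  3  0  2  0  1
So g(15) = 1.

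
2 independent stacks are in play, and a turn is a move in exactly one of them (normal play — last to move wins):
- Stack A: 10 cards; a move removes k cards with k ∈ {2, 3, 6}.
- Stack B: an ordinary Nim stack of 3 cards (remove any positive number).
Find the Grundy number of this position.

3

Build the Grundy sequence for stack A with g(k) = mex{g(k−s) : s ∈ {2, 3, 6}, s ≤ k}:
g(0) = mex{} = 0
g(1) = mex{} = 0
g(2) = mex{0} = 1
g(3) = mex{0} = 1
g(4) = mex{0,1} = 2
g(5) = mex{1} = 0
g(6) = mex{0,1,2} = 3
g(7) = mex{0,2} = 1
g(8) = mex{0,1,3} = 2
g(9) = mex{1,3} = 0
g(10) = mex{1,2} = 0
So g(10) = 0.
Stack B is a plain Nim stack of size 3, so its Grundy value is 3.
By the Sprague-Grundy theorem, the Grundy value of a sum of independent games is the XOR of the component values.
Combined value = 0 XOR 3 = 3.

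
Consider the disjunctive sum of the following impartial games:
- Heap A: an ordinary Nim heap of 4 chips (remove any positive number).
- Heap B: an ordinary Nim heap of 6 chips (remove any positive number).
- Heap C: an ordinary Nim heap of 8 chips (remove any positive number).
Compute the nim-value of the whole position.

Heap A is a plain Nim heap of size 4, so its Grundy value is 4.
Heap B is a plain Nim heap of size 6, so its Grundy value is 6.
Heap C is a plain Nim heap of size 8, so its Grundy value is 8.
By the Sprague-Grundy theorem, the Grundy value of a sum of independent games is the XOR of the component values.
Combined value = 4 ⊕ 6 ⊕ 8 = 10.

10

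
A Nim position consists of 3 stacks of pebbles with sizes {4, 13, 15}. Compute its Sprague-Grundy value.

6

Write each in binary and XOR column by column:
  0100  (4)
  1101  (13)
  1111  (15)
  ----
  0110  (6)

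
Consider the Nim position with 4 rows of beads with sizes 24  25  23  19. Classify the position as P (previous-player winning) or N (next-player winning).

N-position

Bitwise XOR of the heap sizes:
  11000  (24)
  11001  (25)
  10111  (23)
  10011  (19)
  -----
  00101  (5)
The nim-sum is 5 ≠ 0, so this is an N-position: the player to move can win.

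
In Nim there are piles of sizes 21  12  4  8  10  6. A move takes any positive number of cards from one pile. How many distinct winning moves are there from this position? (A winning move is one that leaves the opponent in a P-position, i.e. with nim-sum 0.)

Bitwise XOR of the heap sizes:
  10101  (21)
  01100  (12)
  00100  (4)
  01000  (8)
  01010  (10)
  00110  (6)
  -----
  11001  (25)
The overall nim-sum is X = 25. A pile of size p has a winning move iff p XOR X < p (reduce it to p XOR X).
  21: 21 XOR 25 = 12 < 21 — winning move (to 12).
  12: 12 XOR 25 = 21 ≥ 12 — no move.
  4: 4 XOR 25 = 29 ≥ 4 — no move.
  8: 8 XOR 25 = 17 ≥ 8 — no move.
  10: 10 XOR 25 = 19 ≥ 10 — no move.
  6: 6 XOR 25 = 31 ≥ 6 — no move.
That gives 1 winning move.

1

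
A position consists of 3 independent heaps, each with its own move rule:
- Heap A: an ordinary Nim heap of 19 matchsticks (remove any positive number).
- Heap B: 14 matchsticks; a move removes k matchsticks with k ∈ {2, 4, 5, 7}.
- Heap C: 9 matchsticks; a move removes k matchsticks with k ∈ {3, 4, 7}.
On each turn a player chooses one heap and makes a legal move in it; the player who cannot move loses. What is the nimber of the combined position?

18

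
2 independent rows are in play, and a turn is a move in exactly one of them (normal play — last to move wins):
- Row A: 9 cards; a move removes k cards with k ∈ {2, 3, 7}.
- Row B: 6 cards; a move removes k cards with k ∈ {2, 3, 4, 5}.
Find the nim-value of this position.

Grundy values for row A (subtraction set {2, 3, 7}):
k:     0  1  2  3  4  5  6  7  8  9
g(k):  0  0  1  1  2  0  0  1  1  2
So g(9) = 2.
For row B, compute g(0), g(1), … with moves {2, 3, 4, 5}:
g(0) = mex{} = 0
g(1) = mex{} = 0
g(2) = mex{0} = 1
g(3) = mex{0} = 1
g(4) = mex{0,1} = 2
g(5) = mex{0,1} = 2
g(6) = mex{0,1,2} = 3
So g(6) = 3.
By the Sprague-Grundy theorem, the Grundy value of a sum of independent games is the XOR of the component values.
Combined value = 2 ⊕ 3 = 1.

1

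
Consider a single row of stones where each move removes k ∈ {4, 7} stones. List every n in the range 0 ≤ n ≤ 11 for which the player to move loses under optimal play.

0, 1, 2, 3, 11

Compute g(0), g(1), … for moves {4, 7}:
k:     0  1  2  3  4  5  6  7  8  9 10 11
g(k):  0  0  0  0  1  1  1  1  2  2  2  0
The P-positions (g = 0) in 0..11 are 0, 1, 2, 3, 11.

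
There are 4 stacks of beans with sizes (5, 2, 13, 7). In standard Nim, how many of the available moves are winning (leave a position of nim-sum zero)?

Write each in binary and XOR column by column:
  0101  (5)
  0010  (2)
  1101  (13)
  0111  (7)
  ----
  1101  (13)
The overall nim-sum is X = 13. A stack of size p has a winning move iff p XOR X < p (reduce it to p XOR X).
  5: 5 XOR 13 = 8 ≥ 5 — no move.
  2: 2 XOR 13 = 15 ≥ 2 — no move.
  13: 13 XOR 13 = 0 < 13 — winning move (to 0).
  7: 7 XOR 13 = 10 ≥ 7 — no move.
That gives 1 winning move.

1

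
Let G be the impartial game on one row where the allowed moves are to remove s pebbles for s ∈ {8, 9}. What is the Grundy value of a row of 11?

Compute g(0), g(1), … for moves {8, 9}:
k:     0  1  2  3  4  5  6  7  8  9 10 11
g(k):  0  0  0  0  0  0  0  0  1  1  1  1
So g(11) = 1.

1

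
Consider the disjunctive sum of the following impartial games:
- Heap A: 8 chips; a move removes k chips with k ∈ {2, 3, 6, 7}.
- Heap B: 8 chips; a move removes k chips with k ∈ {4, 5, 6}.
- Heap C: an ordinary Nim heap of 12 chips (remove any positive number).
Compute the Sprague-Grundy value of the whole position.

12

Build the Grundy sequence for heap A with g(k) = mex{g(k−s) : s ∈ {2, 3, 6, 7}, s ≤ k}:
g(0) = mex{} = 0
g(1) = mex{} = 0
g(2) = mex{0} = 1
g(3) = mex{0} = 1
g(4) = mex{0,1} = 2
g(5) = mex{1} = 0
g(6) = mex{0,1,2} = 3
g(7) = mex{0,2} = 1
g(8) = mex{0,1,3} = 2
So g(8) = 2.
For heap B, compute g(0), g(1), … with moves {4, 5, 6}:
g(0) = mex{} = 0
g(1) = mex{} = 0
g(2) = mex{} = 0
g(3) = mex{} = 0
g(4) = mex{0} = 1
g(5) = mex{0} = 1
g(6) = mex{0} = 1
g(7) = mex{0} = 1
g(8) = mex{0,1} = 2
So g(8) = 2.
Heap C is a plain Nim heap of size 12, so its Grundy value is 12.
The value of a disjunctive sum is the nim-sum of the parts.
Combined value = 2 XOR 2 XOR 12 = 12.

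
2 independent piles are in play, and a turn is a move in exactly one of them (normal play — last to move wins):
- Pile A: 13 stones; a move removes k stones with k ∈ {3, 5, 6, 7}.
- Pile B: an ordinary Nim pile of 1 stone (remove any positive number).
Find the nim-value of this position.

0

Grundy values for pile A (subtraction set {3, 5, 6, 7}):
g(0) = mex{} = 0
g(1) = mex{} = 0
g(2) = mex{} = 0
g(3) = mex{0} = 1
g(4) = mex{0} = 1
g(5) = mex{0} = 1
g(6) = mex{0,1} = 2
g(7) = mex{0,1} = 2
g(8) = mex{0,1} = 2
g(9) = mex{0,1,2} = 3
g(10) = mex{1,2} = 0
g(11) = mex{1,2} = 0
g(12) = mex{1,2,3} = 0
g(13) = mex{0,2} = 1
So g(13) = 1.
Pile B is a plain Nim pile of size 1, so its Grundy value is 1.
By the Sprague-Grundy theorem, the Grundy value of a sum of independent games is the XOR of the component values.
Combined value = 1 XOR 1 = 0.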